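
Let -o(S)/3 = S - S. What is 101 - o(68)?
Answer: 101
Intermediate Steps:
o(S) = 0 (o(S) = -3*(S - S) = -3*0 = 0)
101 - o(68) = 101 - 1*0 = 101 + 0 = 101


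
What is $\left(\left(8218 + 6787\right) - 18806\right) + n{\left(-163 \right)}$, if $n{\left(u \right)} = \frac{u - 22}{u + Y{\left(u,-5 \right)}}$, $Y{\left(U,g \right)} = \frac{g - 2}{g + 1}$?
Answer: $- \frac{490181}{129} \approx -3799.9$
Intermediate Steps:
$Y{\left(U,g \right)} = \frac{-2 + g}{1 + g}$
$n{\left(u \right)} = \frac{-22 + u}{\frac{7}{4} + u}$ ($n{\left(u \right)} = \frac{u - 22}{u + \frac{-2 - 5}{1 - 5}} = \frac{-22 + u}{u + \frac{1}{-4} \left(-7\right)} = \frac{-22 + u}{u - - \frac{7}{4}} = \frac{-22 + u}{u + \frac{7}{4}} = \frac{-22 + u}{\frac{7}{4} + u}$)
$\left(\left(8218 + 6787\right) - 18806\right) + n{\left(-163 \right)} = \left(\left(8218 + 6787\right) - 18806\right) + \frac{4 \left(-22 - 163\right)}{7 + 4 \left(-163\right)} = \left(15005 - 18806\right) + 4 \frac{1}{7 - 652} \left(-185\right) = -3801 + 4 \frac{1}{-645} \left(-185\right) = -3801 + 4 \left(- \frac{1}{645}\right) \left(-185\right) = -3801 + \frac{148}{129} = - \frac{490181}{129}$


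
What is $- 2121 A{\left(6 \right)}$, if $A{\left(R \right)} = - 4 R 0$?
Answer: $0$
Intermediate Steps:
$A{\left(R \right)} = 0$
$- 2121 A{\left(6 \right)} = \left(-2121\right) 0 = 0$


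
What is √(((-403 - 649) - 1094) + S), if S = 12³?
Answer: I*√418 ≈ 20.445*I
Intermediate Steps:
S = 1728
√(((-403 - 649) - 1094) + S) = √(((-403 - 649) - 1094) + 1728) = √((-1052 - 1094) + 1728) = √(-2146 + 1728) = √(-418) = I*√418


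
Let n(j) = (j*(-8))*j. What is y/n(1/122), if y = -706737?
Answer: 2629768377/2 ≈ 1.3149e+9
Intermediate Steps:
n(j) = -8*j² (n(j) = (-8*j)*j = -8*j²)
y/n(1/122) = -706737/((-8*(1/122)²)) = -706737/((-8*1/14884)) = -706737/(-2/3721) = -706737*(-3721/2) = 2629768377/2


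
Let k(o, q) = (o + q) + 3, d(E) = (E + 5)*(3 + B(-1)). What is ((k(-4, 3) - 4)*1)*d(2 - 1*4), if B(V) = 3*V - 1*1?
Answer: 6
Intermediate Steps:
B(V) = -1 + 3*V (B(V) = 3*V - 1 = -1 + 3*V)
d(E) = -5 - E (d(E) = (E + 5)*(3 + (-1 + 3*(-1))) = (5 + E)*(3 + (-1 - 3)) = (5 + E)*(3 - 4) = (5 + E)*(-1) = -5 - E)
k(o, q) = 3 + o + q
((k(-4, 3) - 4)*1)*d(2 - 1*4) = (((3 - 4 + 3) - 4)*1)*(-5 - (2 - 1*4)) = ((2 - 4)*1)*(-5 - (2 - 4)) = (-2*1)*(-5 - 1*(-2)) = -2*(-5 + 2) = -2*(-3) = 6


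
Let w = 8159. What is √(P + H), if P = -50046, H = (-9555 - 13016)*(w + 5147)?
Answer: 2*I*√75094943 ≈ 17331.0*I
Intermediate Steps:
H = -300329726 (H = (-9555 - 13016)*(8159 + 5147) = -22571*13306 = -300329726)
√(P + H) = √(-50046 - 300329726) = √(-300379772) = 2*I*√75094943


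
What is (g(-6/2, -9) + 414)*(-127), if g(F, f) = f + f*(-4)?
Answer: -56007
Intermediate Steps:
g(F, f) = -3*f (g(F, f) = f - 4*f = -3*f)
(g(-6/2, -9) + 414)*(-127) = (-3*(-9) + 414)*(-127) = (27 + 414)*(-127) = 441*(-127) = -56007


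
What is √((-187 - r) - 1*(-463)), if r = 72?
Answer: 2*√51 ≈ 14.283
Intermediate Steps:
√((-187 - r) - 1*(-463)) = √((-187 - 1*72) - 1*(-463)) = √((-187 - 72) + 463) = √(-259 + 463) = √204 = 2*√51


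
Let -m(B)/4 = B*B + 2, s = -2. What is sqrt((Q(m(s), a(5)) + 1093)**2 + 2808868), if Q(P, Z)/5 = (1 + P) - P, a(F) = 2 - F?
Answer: 98*sqrt(418) ≈ 2003.6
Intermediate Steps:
m(B) = -8 - 4*B**2 (m(B) = -4*(B*B + 2) = -4*(B**2 + 2) = -4*(2 + B**2) = -8 - 4*B**2)
Q(P, Z) = 5 (Q(P, Z) = 5*((1 + P) - P) = 5*1 = 5)
sqrt((Q(m(s), a(5)) + 1093)**2 + 2808868) = sqrt((5 + 1093)**2 + 2808868) = sqrt(1098**2 + 2808868) = sqrt(1205604 + 2808868) = sqrt(4014472) = 98*sqrt(418)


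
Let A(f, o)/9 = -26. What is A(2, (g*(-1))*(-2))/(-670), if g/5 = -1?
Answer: 117/335 ≈ 0.34925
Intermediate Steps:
g = -5 (g = 5*(-1) = -5)
A(f, o) = -234 (A(f, o) = 9*(-26) = -234)
A(2, (g*(-1))*(-2))/(-670) = -234/(-670) = -234*(-1/670) = 117/335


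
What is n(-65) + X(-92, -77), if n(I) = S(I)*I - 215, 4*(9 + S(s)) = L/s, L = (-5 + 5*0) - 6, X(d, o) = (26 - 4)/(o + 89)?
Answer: 4429/12 ≈ 369.08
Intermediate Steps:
X(d, o) = 22/(89 + o)
L = -11 (L = (-5 + 0) - 6 = -5 - 6 = -11)
S(s) = -9 - 11/(4*s) (S(s) = -9 + (-11/s)/4 = -9 - 11/(4*s))
n(I) = -215 + I*(-9 - 11/(4*I)) (n(I) = (-9 - 11/(4*I))*I - 215 = I*(-9 - 11/(4*I)) - 215 = -215 + I*(-9 - 11/(4*I)))
n(-65) + X(-92, -77) = (-871/4 - 9*(-65)) + 22/(89 - 77) = (-871/4 + 585) + 22/12 = 1469/4 + 22*(1/12) = 1469/4 + 11/6 = 4429/12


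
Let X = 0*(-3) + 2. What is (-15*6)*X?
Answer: -180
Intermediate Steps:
X = 2 (X = 0 + 2 = 2)
(-15*6)*X = -15*6*2 = -3*30*2 = -90*2 = -180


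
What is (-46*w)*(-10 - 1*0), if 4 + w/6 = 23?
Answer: 52440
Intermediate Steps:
w = 114 (w = -24 + 6*23 = -24 + 138 = 114)
(-46*w)*(-10 - 1*0) = (-46*114)*(-10 - 1*0) = -5244*(-10 + 0) = -5244*(-10) = 52440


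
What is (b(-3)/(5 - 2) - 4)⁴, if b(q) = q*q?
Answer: 1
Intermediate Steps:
b(q) = q²
(b(-3)/(5 - 2) - 4)⁴ = ((-3)²/(5 - 2) - 4)⁴ = (9/3 - 4)⁴ = ((⅓)*9 - 4)⁴ = (3 - 4)⁴ = (-1)⁴ = 1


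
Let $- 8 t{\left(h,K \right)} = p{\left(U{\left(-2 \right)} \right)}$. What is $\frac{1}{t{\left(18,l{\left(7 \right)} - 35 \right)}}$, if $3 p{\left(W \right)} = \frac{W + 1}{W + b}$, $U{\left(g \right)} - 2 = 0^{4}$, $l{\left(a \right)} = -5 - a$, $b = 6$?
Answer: $-64$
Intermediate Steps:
$U{\left(g \right)} = 2$ ($U{\left(g \right)} = 2 + 0^{4} = 2 + 0 = 2$)
$p{\left(W \right)} = \frac{1 + W}{3 \left(6 + W\right)}$ ($p{\left(W \right)} = \frac{\left(W + 1\right) \frac{1}{W + 6}}{3} = \frac{\left(1 + W\right) \frac{1}{6 + W}}{3} = \frac{\frac{1}{6 + W} \left(1 + W\right)}{3} = \frac{1 + W}{3 \left(6 + W\right)}$)
$t{\left(h,K \right)} = - \frac{1}{64}$ ($t{\left(h,K \right)} = - \frac{\frac{1}{3} \frac{1}{6 + 2} \left(1 + 2\right)}{8} = - \frac{\frac{1}{3} \cdot \frac{1}{8} \cdot 3}{8} = \left(- \frac{1}{8}\right) \frac{1}{8} = - \frac{1}{64}$)
$\frac{1}{t{\left(18,l{\left(7 \right)} - 35 \right)}} = \frac{1}{- \frac{1}{64}} = -64$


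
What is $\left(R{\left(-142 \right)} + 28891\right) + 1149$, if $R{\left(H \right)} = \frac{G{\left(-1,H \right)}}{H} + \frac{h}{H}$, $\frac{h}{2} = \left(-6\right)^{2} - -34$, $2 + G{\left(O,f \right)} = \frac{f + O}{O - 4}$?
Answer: $\frac{21327567}{710} \approx 30039.0$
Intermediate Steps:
$G{\left(O,f \right)} = -2 + \frac{O + f}{-4 + O}$ ($G{\left(O,f \right)} = -2 + \frac{f + O}{O - 4} = -2 + \frac{O + f}{-4 + O}$)
$h = 140$ ($h = 2 \left(\left(-6\right)^{2} - -34\right) = 2 \left(36 + 34\right) = 2 \cdot 70 = 140$)
$R{\left(H \right)} = \frac{140}{H} + \frac{- \frac{9}{5} - \frac{H}{5}}{H}$ ($R{\left(H \right)} = \frac{\frac{1}{-4 - 1} \left(8 + H - -1\right)}{H} + \frac{140}{H} = \frac{\frac{1}{-5} \left(8 + H + 1\right)}{H} + \frac{140}{H} = \frac{\left(- \frac{1}{5}\right) \left(9 + H\right)}{H} + \frac{140}{H} = \frac{- \frac{9}{5} - \frac{H}{5}}{H} + \frac{140}{H} = \frac{140}{H} + \frac{- \frac{9}{5} - \frac{H}{5}}{H}$)
$\left(R{\left(-142 \right)} + 28891\right) + 1149 = \left(\frac{691 - -142}{5 \left(-142\right)} + 28891\right) + 1149 = \left(\frac{1}{5} \left(- \frac{1}{142}\right) \left(691 + 142\right) + 28891\right) + 1149 = \left(\frac{1}{5} \left(- \frac{1}{142}\right) 833 + 28891\right) + 1149 = \left(- \frac{833}{710} + 28891\right) + 1149 = \frac{20511777}{710} + 1149 = \frac{21327567}{710}$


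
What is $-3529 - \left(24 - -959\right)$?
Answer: $-4512$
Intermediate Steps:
$-3529 - \left(24 - -959\right) = -3529 - \left(24 + 959\right) = -3529 - 983 = -4512$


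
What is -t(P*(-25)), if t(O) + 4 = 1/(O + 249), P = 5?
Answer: 495/124 ≈ 3.9919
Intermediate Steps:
t(O) = -4 + 1/(249 + O) (t(O) = -4 + 1/(O + 249) = -4 + 1/(249 + O))
-t(P*(-25)) = -(-995 - 20*(-25))/(249 + 5*(-25)) = -(-995 - 4*(-125))/(249 - 125) = -(-995 + 500)/124 = -(-495)/124 = -1*(-495/124) = 495/124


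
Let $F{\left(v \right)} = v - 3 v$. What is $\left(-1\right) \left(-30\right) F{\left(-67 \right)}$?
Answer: $4020$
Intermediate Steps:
$F{\left(v \right)} = - 2 v$
$\left(-1\right) \left(-30\right) F{\left(-67 \right)} = \left(-1\right) \left(-30\right) \left(\left(-2\right) \left(-67\right)\right) = 30 \cdot 134 = 4020$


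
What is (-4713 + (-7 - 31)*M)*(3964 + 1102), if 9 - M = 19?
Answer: -21950978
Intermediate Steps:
M = -10 (M = 9 - 1*19 = 9 - 19 = -10)
(-4713 + (-7 - 31)*M)*(3964 + 1102) = (-4713 + (-7 - 31)*(-10))*(3964 + 1102) = (-4713 - 38*(-10))*5066 = (-4713 + 380)*5066 = -4333*5066 = -21950978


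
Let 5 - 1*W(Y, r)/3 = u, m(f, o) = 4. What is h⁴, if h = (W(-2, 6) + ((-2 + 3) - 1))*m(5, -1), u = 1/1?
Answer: 5308416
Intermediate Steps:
u = 1
W(Y, r) = 12 (W(Y, r) = 15 - 3*1 = 15 - 3 = 12)
h = 48 (h = (12 + ((-2 + 3) - 1))*4 = (12 + (1 - 1))*4 = (12 + 0)*4 = 12*4 = 48)
h⁴ = 48⁴ = 5308416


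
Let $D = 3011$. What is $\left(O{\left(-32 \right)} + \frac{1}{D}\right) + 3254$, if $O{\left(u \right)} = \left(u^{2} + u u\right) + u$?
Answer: $\frac{15867971}{3011} \approx 5270.0$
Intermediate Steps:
$O{\left(u \right)} = u + 2 u^{2}$ ($O{\left(u \right)} = \left(u^{2} + u^{2}\right) + u = 2 u^{2} + u = u + 2 u^{2}$)
$\left(O{\left(-32 \right)} + \frac{1}{D}\right) + 3254 = \left(- 32 \left(1 + 2 \left(-32\right)\right) + \frac{1}{3011}\right) + 3254 = \left(- 32 \left(1 - 64\right) + \frac{1}{3011}\right) + 3254 = \left(\left(-32\right) \left(-63\right) + \frac{1}{3011}\right) + 3254 = \left(2016 + \frac{1}{3011}\right) + 3254 = \frac{6070177}{3011} + 3254 = \frac{15867971}{3011}$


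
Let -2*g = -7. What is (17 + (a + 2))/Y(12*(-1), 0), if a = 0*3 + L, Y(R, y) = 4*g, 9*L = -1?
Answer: 85/63 ≈ 1.3492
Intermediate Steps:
L = -⅑ (L = (⅑)*(-1) = -⅑ ≈ -0.11111)
g = 7/2 (g = -½*(-7) = 7/2 ≈ 3.5000)
Y(R, y) = 14 (Y(R, y) = 4*(7/2) = 14)
a = -⅑ (a = 0*3 - ⅑ = 0 - ⅑ = -⅑ ≈ -0.11111)
(17 + (a + 2))/Y(12*(-1), 0) = (17 + (-⅑ + 2))/14 = (17 + 17/9)/14 = (1/14)*(170/9) = 85/63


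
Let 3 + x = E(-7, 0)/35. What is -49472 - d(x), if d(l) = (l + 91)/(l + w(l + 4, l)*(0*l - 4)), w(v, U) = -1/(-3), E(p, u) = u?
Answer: -642872/13 ≈ -49452.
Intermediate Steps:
w(v, U) = ⅓ (w(v, U) = -1*(-⅓) = ⅓)
x = -3 (x = -3 + 0/35 = -3 + 0*(1/35) = -3 + 0 = -3)
d(l) = (91 + l)/(-4/3 + l) (d(l) = (l + 91)/(l + (0*l - 4)/3) = (91 + l)/(l + (0 - 4)/3) = (91 + l)/(l + (⅓)*(-4)) = (91 + l)/(l - 4/3) = (91 + l)/(-4/3 + l))
-49472 - d(x) = -49472 - 3*(91 - 3)/(-4 + 3*(-3)) = -49472 - 3*88/(-4 - 9) = -49472 - 3*88/(-13) = -49472 - 3*(-1)*88/13 = -49472 - 1*(-264/13) = -49472 + 264/13 = -642872/13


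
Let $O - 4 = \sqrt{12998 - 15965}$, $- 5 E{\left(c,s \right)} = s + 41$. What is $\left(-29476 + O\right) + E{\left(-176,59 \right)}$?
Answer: $-29492 + i \sqrt{2967} \approx -29492.0 + 54.47 i$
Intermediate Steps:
$E{\left(c,s \right)} = - \frac{41}{5} - \frac{s}{5}$ ($E{\left(c,s \right)} = - \frac{s + 41}{5} = - \frac{41 + s}{5} = - \frac{41}{5} - \frac{s}{5}$)
$O = 4 + i \sqrt{2967}$ ($O = 4 + \sqrt{12998 - 15965} = 4 + \sqrt{-2967} = 4 + i \sqrt{2967} \approx 4.0 + 54.47 i$)
$\left(-29476 + O\right) + E{\left(-176,59 \right)} = \left(-29476 + \left(4 + i \sqrt{2967}\right)\right) - 20 = \left(-29472 + i \sqrt{2967}\right) - 20 = -29492 + i \sqrt{2967}$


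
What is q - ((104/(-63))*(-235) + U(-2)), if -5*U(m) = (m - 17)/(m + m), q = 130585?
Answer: 164049497/1260 ≈ 1.3020e+5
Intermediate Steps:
U(m) = -(-17 + m)/(10*m) (U(m) = -(m - 17)/(5*(m + m)) = -(-17 + m)/(5*(2*m)) = -(-17 + m)*1/(2*m)/5 = -(-17 + m)/(10*m))
q - ((104/(-63))*(-235) + U(-2)) = 130585 - ((104/(-63))*(-235) + (⅒)*(17 - 1*(-2))/(-2)) = 130585 - ((104*(-1/63))*(-235) + (⅒)*(-½)*(17 + 2)) = 130585 - (-104/63*(-235) + (⅒)*(-½)*19) = 130585 - (24440/63 - 19/20) = 130585 - 1*487603/1260 = 130585 - 487603/1260 = 164049497/1260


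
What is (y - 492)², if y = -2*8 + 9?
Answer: 249001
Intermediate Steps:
y = -7 (y = -16 + 9 = -7)
(y - 492)² = (-7 - 492)² = (-499)² = 249001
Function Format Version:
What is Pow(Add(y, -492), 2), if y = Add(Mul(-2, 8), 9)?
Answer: 249001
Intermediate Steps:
y = -7 (y = Add(-16, 9) = -7)
Pow(Add(y, -492), 2) = Pow(Add(-7, -492), 2) = Pow(-499, 2) = 249001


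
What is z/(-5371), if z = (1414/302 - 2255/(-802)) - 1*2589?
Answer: 312625559/650438842 ≈ 0.48064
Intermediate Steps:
z = -312625559/121102 (z = (1414*(1/302) - 2255*(-1/802)) - 2589 = (707/151 + 2255/802) - 2589 = 907519/121102 - 2589 = -312625559/121102 ≈ -2581.5)
z/(-5371) = -312625559/121102/(-5371) = -312625559/121102*(-1/5371) = 312625559/650438842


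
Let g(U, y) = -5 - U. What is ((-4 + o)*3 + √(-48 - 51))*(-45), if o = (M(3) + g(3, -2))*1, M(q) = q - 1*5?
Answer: 1890 - 135*I*√11 ≈ 1890.0 - 447.74*I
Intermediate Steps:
M(q) = -5 + q (M(q) = q - 5 = -5 + q)
o = -10 (o = ((-5 + 3) + (-5 - 1*3))*1 = (-2 + (-5 - 3))*1 = (-2 - 8)*1 = -10*1 = -10)
((-4 + o)*3 + √(-48 - 51))*(-45) = ((-4 - 10)*3 + √(-48 - 51))*(-45) = (-14*3 + √(-99))*(-45) = (-42 + 3*I*√11)*(-45) = 1890 - 135*I*√11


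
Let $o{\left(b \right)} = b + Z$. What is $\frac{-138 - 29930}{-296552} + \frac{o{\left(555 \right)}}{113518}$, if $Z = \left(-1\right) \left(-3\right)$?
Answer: $\frac{447341905}{4207998742} \approx 0.10631$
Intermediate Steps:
$Z = 3$
$o{\left(b \right)} = 3 + b$ ($o{\left(b \right)} = b + 3 = 3 + b$)
$\frac{-138 - 29930}{-296552} + \frac{o{\left(555 \right)}}{113518} = \frac{-138 - 29930}{-296552} + \frac{3 + 555}{113518} = \left(-138 - 29930\right) \left(- \frac{1}{296552}\right) + 558 \cdot \frac{1}{113518} = \left(-30068\right) \left(- \frac{1}{296552}\right) + \frac{279}{56759} = \frac{7517}{74138} + \frac{279}{56759} = \frac{447341905}{4207998742}$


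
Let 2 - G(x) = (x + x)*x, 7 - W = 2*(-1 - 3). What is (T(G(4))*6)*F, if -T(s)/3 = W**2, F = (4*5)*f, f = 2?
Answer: -162000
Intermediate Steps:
W = 15 (W = 7 - 2*(-1 - 3) = 7 - 2*(-4) = 7 - 1*(-8) = 7 + 8 = 15)
G(x) = 2 - 2*x**2 (G(x) = 2 - (x + x)*x = 2 - 2*x*x = 2 - 2*x**2)
F = 40 (F = (4*5)*2 = 20*2 = 40)
T(s) = -675 (T(s) = -3*15**2 = -3*225 = -675)
(T(G(4))*6)*F = -675*6*40 = -4050*40 = -162000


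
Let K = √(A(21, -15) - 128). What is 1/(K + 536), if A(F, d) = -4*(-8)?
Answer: 67/35924 - I*√6/71848 ≈ 0.001865 - 3.4093e-5*I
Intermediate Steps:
A(F, d) = 32
K = 4*I*√6 (K = √(32 - 128) = √(-96) = 4*I*√6 ≈ 9.798*I)
1/(K + 536) = 1/(4*I*√6 + 536) = 1/(536 + 4*I*√6)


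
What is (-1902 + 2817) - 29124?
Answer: -28209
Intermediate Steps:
(-1902 + 2817) - 29124 = 915 - 29124 = -28209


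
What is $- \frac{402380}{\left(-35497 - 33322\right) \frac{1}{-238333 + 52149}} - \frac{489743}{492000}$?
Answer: $- \frac{36859058920263517}{33858948000} \approx -1.0886 \cdot 10^{6}$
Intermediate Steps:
$- \frac{402380}{\left(-35497 - 33322\right) \frac{1}{-238333 + 52149}} - \frac{489743}{492000} = - \frac{402380}{\left(-68819\right) \frac{1}{-186184}} - \frac{489743}{492000} = - \frac{402380}{\left(-68819\right) \left(- \frac{1}{186184}\right)} - \frac{489743}{492000} = - \frac{402380}{\frac{68819}{186184}} - \frac{489743}{492000} = \left(-402380\right) \frac{186184}{68819} - \frac{489743}{492000} = - \frac{74916717920}{68819} - \frac{489743}{492000} = - \frac{36859058920263517}{33858948000}$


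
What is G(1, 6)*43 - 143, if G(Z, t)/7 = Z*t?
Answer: 1663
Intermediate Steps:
G(Z, t) = 7*Z*t (G(Z, t) = 7*(Z*t) = 7*Z*t)
G(1, 6)*43 - 143 = (7*1*6)*43 - 143 = 42*43 - 143 = 1806 - 143 = 1663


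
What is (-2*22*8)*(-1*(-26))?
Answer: -9152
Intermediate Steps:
(-2*22*8)*(-1*(-26)) = -44*8*26 = -352*26 = -9152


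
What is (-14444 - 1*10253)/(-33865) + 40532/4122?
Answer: 737208607/69795765 ≈ 10.562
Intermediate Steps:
(-14444 - 1*10253)/(-33865) + 40532/4122 = (-14444 - 10253)*(-1/33865) + 40532*(1/4122) = -24697*(-1/33865) + 20266/2061 = 24697/33865 + 20266/2061 = 737208607/69795765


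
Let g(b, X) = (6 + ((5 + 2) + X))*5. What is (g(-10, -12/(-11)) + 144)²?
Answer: 5564881/121 ≈ 45991.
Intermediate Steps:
g(b, X) = 65 + 5*X (g(b, X) = (6 + (7 + X))*5 = (13 + X)*5 = 65 + 5*X)
(g(-10, -12/(-11)) + 144)² = ((65 + 5*(-12/(-11))) + 144)² = ((65 + 5*(-12*(-1/11))) + 144)² = ((65 + 5*(12/11)) + 144)² = ((65 + 60/11) + 144)² = (775/11 + 144)² = (2359/11)² = 5564881/121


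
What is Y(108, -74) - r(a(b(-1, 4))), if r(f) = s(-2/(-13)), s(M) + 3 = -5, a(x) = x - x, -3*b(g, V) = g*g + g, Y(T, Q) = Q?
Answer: -66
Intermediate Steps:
b(g, V) = -g/3 - g²/3 (b(g, V) = -(g*g + g)/3 = -(g² + g)/3 = -(g + g²)/3 = -g/3 - g²/3)
a(x) = 0
s(M) = -8 (s(M) = -3 - 5 = -8)
r(f) = -8
Y(108, -74) - r(a(b(-1, 4))) = -74 - 1*(-8) = -74 + 8 = -66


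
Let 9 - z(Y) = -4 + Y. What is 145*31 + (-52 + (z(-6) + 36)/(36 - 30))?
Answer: 26713/6 ≈ 4452.2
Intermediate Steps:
z(Y) = 13 - Y (z(Y) = 9 - (-4 + Y) = 9 + (4 - Y) = 13 - Y)
145*31 + (-52 + (z(-6) + 36)/(36 - 30)) = 145*31 + (-52 + ((13 - 1*(-6)) + 36)/(36 - 30)) = 4495 + (-52 + ((13 + 6) + 36)/6) = 4495 + (-52 + (19 + 36)*(⅙)) = 4495 + (-52 + 55*(⅙)) = 4495 + (-52 + 55/6) = 4495 - 257/6 = 26713/6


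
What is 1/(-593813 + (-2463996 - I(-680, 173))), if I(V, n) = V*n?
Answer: -1/2940169 ≈ -3.4012e-7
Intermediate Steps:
1/(-593813 + (-2463996 - I(-680, 173))) = 1/(-593813 + (-2463996 - (-680)*173)) = 1/(-593813 + (-2463996 - 1*(-117640))) = 1/(-593813 + (-2463996 + 117640)) = 1/(-593813 - 2346356) = 1/(-2940169) = -1/2940169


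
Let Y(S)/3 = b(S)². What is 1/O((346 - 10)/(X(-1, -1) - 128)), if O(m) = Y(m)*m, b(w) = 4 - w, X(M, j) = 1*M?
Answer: -79507/27100416 ≈ -0.0029338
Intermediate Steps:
X(M, j) = M
Y(S) = 3*(4 - S)²
O(m) = 3*m*(-4 + m)² (O(m) = (3*(-4 + m)²)*m = 3*m*(-4 + m)²)
1/O((346 - 10)/(X(-1, -1) - 128)) = 1/(3*((346 - 10)/(-1 - 128))*(-4 + (346 - 10)/(-1 - 128))²) = 1/(3*(336/(-129))*(-4 + 336/(-129))²) = 1/(3*(336*(-1/129))*(-4 + 336*(-1/129))²) = 1/(3*(-112/43)*(-4 - 112/43)²) = 1/(3*(-112/43)*(-284/43)²) = 1/(3*(-112/43)*(80656/1849)) = 1/(-27100416/79507) = -79507/27100416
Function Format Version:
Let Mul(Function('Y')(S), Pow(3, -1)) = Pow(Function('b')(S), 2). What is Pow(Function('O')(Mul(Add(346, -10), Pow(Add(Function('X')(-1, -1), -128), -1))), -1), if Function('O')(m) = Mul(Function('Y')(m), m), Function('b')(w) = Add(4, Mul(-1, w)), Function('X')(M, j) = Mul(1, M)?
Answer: Rational(-79507, 27100416) ≈ -0.0029338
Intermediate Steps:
Function('X')(M, j) = M
Function('Y')(S) = Mul(3, Pow(Add(4, Mul(-1, S)), 2))
Function('O')(m) = Mul(3, m, Pow(Add(-4, m), 2)) (Function('O')(m) = Mul(Mul(3, Pow(Add(-4, m), 2)), m) = Mul(3, m, Pow(Add(-4, m), 2)))
Pow(Function('O')(Mul(Add(346, -10), Pow(Add(Function('X')(-1, -1), -128), -1))), -1) = Pow(Mul(3, Mul(Add(346, -10), Pow(Add(-1, -128), -1)), Pow(Add(-4, Mul(Add(346, -10), Pow(Add(-1, -128), -1))), 2)), -1) = Pow(Mul(3, Mul(336, Pow(-129, -1)), Pow(Add(-4, Mul(336, Pow(-129, -1))), 2)), -1) = Pow(Mul(3, Mul(336, Rational(-1, 129)), Pow(Add(-4, Mul(336, Rational(-1, 129))), 2)), -1) = Pow(Mul(3, Rational(-112, 43), Pow(Add(-4, Rational(-112, 43)), 2)), -1) = Pow(Mul(3, Rational(-112, 43), Pow(Rational(-284, 43), 2)), -1) = Pow(Mul(3, Rational(-112, 43), Rational(80656, 1849)), -1) = Pow(Rational(-27100416, 79507), -1) = Rational(-79507, 27100416)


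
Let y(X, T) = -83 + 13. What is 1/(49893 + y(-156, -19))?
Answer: 1/49823 ≈ 2.0071e-5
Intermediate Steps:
y(X, T) = -70
1/(49893 + y(-156, -19)) = 1/(49893 - 70) = 1/49823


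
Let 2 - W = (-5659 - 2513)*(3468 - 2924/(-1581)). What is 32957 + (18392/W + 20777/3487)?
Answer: 50518315264080800/1532578284721 ≈ 32963.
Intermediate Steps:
W = 879023966/31 (W = 2 - (-5659 - 2513)*(3468 - 2924/(-1581)) = 2 - (-8172)*(3468 - 2924*(-1/1581)) = 2 - (-8172)*(3468 + 172/93) = 2 - (-8172)*322696/93 = 2 - 1*(-879023904/31) = 2 + 879023904/31 = 879023966/31 ≈ 2.8356e+7)
32957 + (18392/W + 20777/3487) = 32957 + (18392/(879023966/31) + 20777/3487) = 32957 + (18392*(31/879023966) + 20777*(1/3487)) = 32957 + (285076/439511983 + 20777/3487) = 32957 + 9132734530803/1532578284721 = 50518315264080800/1532578284721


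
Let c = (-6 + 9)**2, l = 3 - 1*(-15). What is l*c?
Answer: 162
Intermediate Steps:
l = 18 (l = 3 + 15 = 18)
c = 9 (c = 3**2 = 9)
l*c = 18*9 = 162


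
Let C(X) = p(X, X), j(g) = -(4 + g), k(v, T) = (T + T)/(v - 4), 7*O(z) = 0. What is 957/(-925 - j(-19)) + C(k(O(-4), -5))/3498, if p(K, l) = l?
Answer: -836309/822030 ≈ -1.0174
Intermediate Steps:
O(z) = 0 (O(z) = (⅐)*0 = 0)
k(v, T) = 2*T/(-4 + v) (k(v, T) = (2*T)/(-4 + v) = 2*T/(-4 + v))
j(g) = -4 - g
C(X) = X
957/(-925 - j(-19)) + C(k(O(-4), -5))/3498 = 957/(-925 - (-4 - 1*(-19))) + (2*(-5)/(-4 + 0))/3498 = 957/(-925 - (-4 + 19)) + (2*(-5)/(-4))*(1/3498) = 957/(-925 - 1*15) + (2*(-5)*(-¼))*(1/3498) = 957/(-925 - 15) + (5/2)*(1/3498) = 957/(-940) + 5/6996 = 957*(-1/940) + 5/6996 = -957/940 + 5/6996 = -836309/822030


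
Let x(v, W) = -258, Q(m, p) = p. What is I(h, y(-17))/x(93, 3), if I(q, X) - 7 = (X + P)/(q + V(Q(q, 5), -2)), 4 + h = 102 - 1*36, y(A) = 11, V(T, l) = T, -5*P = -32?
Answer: -1216/43215 ≈ -0.028138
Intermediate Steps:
P = 32/5 (P = -⅕*(-32) = 32/5 ≈ 6.4000)
h = 62 (h = -4 + (102 - 1*36) = -4 + (102 - 36) = -4 + 66 = 62)
I(q, X) = 7 + (32/5 + X)/(5 + q) (I(q, X) = 7 + (X + 32/5)/(q + 5) = 7 + (32/5 + X)/(5 + q))
I(h, y(-17))/x(93, 3) = ((207/5 + 11 + 7*62)/(5 + 62))/(-258) = ((207/5 + 11 + 434)/67)*(-1/258) = ((1/67)*(2432/5))*(-1/258) = (2432/335)*(-1/258) = -1216/43215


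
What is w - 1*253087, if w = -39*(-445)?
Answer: -235732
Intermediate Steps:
w = 17355
w - 1*253087 = 17355 - 1*253087 = 17355 - 253087 = -235732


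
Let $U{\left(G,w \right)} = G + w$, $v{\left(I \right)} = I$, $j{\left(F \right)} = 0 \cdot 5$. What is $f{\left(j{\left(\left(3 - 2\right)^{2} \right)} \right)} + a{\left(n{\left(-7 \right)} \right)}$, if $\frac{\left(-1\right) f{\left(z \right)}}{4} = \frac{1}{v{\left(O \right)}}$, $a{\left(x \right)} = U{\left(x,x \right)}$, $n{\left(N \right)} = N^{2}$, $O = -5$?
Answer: $\frac{494}{5} \approx 98.8$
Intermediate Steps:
$j{\left(F \right)} = 0$
$a{\left(x \right)} = 2 x$ ($a{\left(x \right)} = x + x = 2 x$)
$f{\left(z \right)} = \frac{4}{5}$ ($f{\left(z \right)} = - \frac{4}{-5} = \left(-4\right) \left(- \frac{1}{5}\right) = \frac{4}{5}$)
$f{\left(j{\left(\left(3 - 2\right)^{2} \right)} \right)} + a{\left(n{\left(-7 \right)} \right)} = \frac{4}{5} + 2 \left(-7\right)^{2} = \frac{4}{5} + 2 \cdot 49 = \frac{4}{5} + 98 = \frac{494}{5}$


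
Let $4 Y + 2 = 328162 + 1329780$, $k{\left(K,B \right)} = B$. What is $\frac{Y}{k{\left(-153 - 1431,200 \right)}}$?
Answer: $\frac{82897}{40} \approx 2072.4$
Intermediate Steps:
$Y = 414485$ ($Y = - \frac{1}{2} + \frac{328162 + 1329780}{4} = - \frac{1}{2} + \frac{1}{4} \cdot 1657942 = - \frac{1}{2} + \frac{828971}{2} = 414485$)
$\frac{Y}{k{\left(-153 - 1431,200 \right)}} = \frac{414485}{200} = 414485 \cdot \frac{1}{200} = \frac{82897}{40}$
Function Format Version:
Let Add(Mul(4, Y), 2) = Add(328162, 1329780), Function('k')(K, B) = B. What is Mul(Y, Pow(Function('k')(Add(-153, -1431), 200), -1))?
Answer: Rational(82897, 40) ≈ 2072.4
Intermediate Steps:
Y = 414485 (Y = Add(Rational(-1, 2), Mul(Rational(1, 4), Add(328162, 1329780))) = Add(Rational(-1, 2), Mul(Rational(1, 4), 1657942)) = Add(Rational(-1, 2), Rational(828971, 2)) = 414485)
Mul(Y, Pow(Function('k')(Add(-153, -1431), 200), -1)) = Mul(414485, Pow(200, -1)) = Mul(414485, Rational(1, 200)) = Rational(82897, 40)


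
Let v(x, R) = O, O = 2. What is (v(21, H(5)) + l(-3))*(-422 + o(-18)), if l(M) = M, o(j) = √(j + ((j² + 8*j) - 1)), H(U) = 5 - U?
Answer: 422 - √161 ≈ 409.31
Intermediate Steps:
v(x, R) = 2
o(j) = √(-1 + j² + 9*j) (o(j) = √(j + (-1 + j² + 8*j)) = √(-1 + j² + 9*j))
(v(21, H(5)) + l(-3))*(-422 + o(-18)) = (2 - 3)*(-422 + √(-1 + (-18)² + 9*(-18))) = -(-422 + √(-1 + 324 - 162)) = -(-422 + √161) = 422 - √161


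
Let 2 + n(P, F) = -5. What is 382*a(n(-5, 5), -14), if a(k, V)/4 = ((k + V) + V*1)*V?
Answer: 748720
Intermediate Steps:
n(P, F) = -7 (n(P, F) = -2 - 5 = -7)
a(k, V) = 4*V*(k + 2*V) (a(k, V) = 4*(((k + V) + V*1)*V) = 4*(((V + k) + V)*V) = 4*((k + 2*V)*V) = 4*(V*(k + 2*V)) = 4*V*(k + 2*V))
382*a(n(-5, 5), -14) = 382*(4*(-14)*(-7 + 2*(-14))) = 382*(4*(-14)*(-7 - 28)) = 382*(4*(-14)*(-35)) = 382*1960 = 748720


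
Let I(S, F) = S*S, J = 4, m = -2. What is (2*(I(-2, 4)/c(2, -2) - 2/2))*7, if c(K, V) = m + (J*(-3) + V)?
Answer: -35/2 ≈ -17.500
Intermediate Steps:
I(S, F) = S**2
c(K, V) = -14 + V (c(K, V) = -2 + (4*(-3) + V) = -2 + (-12 + V) = -14 + V)
(2*(I(-2, 4)/c(2, -2) - 2/2))*7 = (2*((-2)**2/(-14 - 2) - 2/2))*7 = (2*(4/(-16) - 2*1/2))*7 = (2*(4*(-1/16) - 1))*7 = (2*(-1/4 - 1))*7 = (2*(-5/4))*7 = -5/2*7 = -35/2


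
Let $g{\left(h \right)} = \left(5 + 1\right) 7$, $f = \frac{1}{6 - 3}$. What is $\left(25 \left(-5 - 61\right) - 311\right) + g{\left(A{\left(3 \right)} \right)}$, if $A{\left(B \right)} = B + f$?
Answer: $-1919$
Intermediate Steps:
$f = \frac{1}{3} \approx 0.33333$
$A{\left(B \right)} = \frac{1}{3} + B$ ($A{\left(B \right)} = B + \frac{1}{3} = \frac{1}{3} + B$)
$g{\left(h \right)} = 42$ ($g{\left(h \right)} = 6 \cdot 7 = 42$)
$\left(25 \left(-5 - 61\right) - 311\right) + g{\left(A{\left(3 \right)} \right)} = \left(25 \left(-5 - 61\right) - 311\right) + 42 = \left(25 \left(-66\right) - 311\right) + 42 = \left(-1650 - 311\right) + 42 = -1961 + 42 = -1919$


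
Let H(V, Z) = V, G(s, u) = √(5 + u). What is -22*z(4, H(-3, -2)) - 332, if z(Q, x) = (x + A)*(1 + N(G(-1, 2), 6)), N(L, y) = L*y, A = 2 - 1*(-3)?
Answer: -376 - 264*√7 ≈ -1074.5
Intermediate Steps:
A = 5 (A = 2 + 3 = 5)
z(Q, x) = (1 + 6*√7)*(5 + x) (z(Q, x) = (x + 5)*(1 + √(5 + 2)*6) = (5 + x)*(1 + √7*6) = (5 + x)*(1 + 6*√7) = (1 + 6*√7)*(5 + x))
-22*z(4, H(-3, -2)) - 332 = -22*(5 - 3 + 30*√7 + 6*(-3)*√7) - 332 = -22*(5 - 3 + 30*√7 - 18*√7) - 332 = -22*(2 + 12*√7) - 332 = (-44 - 264*√7) - 332 = -376 - 264*√7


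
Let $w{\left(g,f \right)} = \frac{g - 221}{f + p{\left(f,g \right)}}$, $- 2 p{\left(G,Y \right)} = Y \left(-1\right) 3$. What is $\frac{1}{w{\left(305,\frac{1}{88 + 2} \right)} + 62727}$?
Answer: $\frac{5147}{322856814} \approx 1.5942 \cdot 10^{-5}$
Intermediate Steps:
$p{\left(G,Y \right)} = \frac{3 Y}{2}$ ($p{\left(G,Y \right)} = - \frac{Y \left(-1\right) 3}{2} = - \frac{- Y 3}{2} = - \frac{\left(-3\right) Y}{2} = \frac{3 Y}{2}$)
$w{\left(g,f \right)} = \frac{-221 + g}{f + \frac{3 g}{2}}$ ($w{\left(g,f \right)} = \frac{g - 221}{f + \frac{3 g}{2}} = \frac{-221 + g}{f + \frac{3 g}{2}}$)
$\frac{1}{w{\left(305,\frac{1}{88 + 2} \right)} + 62727} = \frac{1}{\frac{2 \left(-221 + 305\right)}{\frac{2}{88 + 2} + 3 \cdot 305} + 62727} = \frac{1}{2 \frac{1}{\frac{2}{90} + 915} \cdot 84 + 62727} = \frac{1}{2 \frac{1}{2 \cdot \frac{1}{90} + 915} \cdot 84 + 62727} = \frac{1}{2 \frac{1}{\frac{1}{45} + 915} \cdot 84 + 62727} = \frac{1}{2 \frac{1}{\frac{41176}{45}} \cdot 84 + 62727} = \frac{1}{2 \cdot \frac{45}{41176} \cdot 84 + 62727} = \frac{1}{\frac{945}{5147} + 62727} = \frac{1}{\frac{322856814}{5147}} = \frac{5147}{322856814}$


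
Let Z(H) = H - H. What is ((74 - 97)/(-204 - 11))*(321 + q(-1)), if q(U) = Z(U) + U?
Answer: 1472/43 ≈ 34.233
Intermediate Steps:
Z(H) = 0
q(U) = U (q(U) = 0 + U = U)
((74 - 97)/(-204 - 11))*(321 + q(-1)) = ((74 - 97)/(-204 - 11))*(321 - 1) = -23/(-215)*320 = -23*(-1/215)*320 = (23/215)*320 = 1472/43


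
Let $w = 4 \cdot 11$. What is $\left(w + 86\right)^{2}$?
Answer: $16900$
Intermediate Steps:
$w = 44$
$\left(w + 86\right)^{2} = \left(44 + 86\right)^{2} = 130^{2} = 16900$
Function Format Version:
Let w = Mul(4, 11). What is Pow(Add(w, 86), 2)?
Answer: 16900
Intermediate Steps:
w = 44
Pow(Add(w, 86), 2) = Pow(Add(44, 86), 2) = Pow(130, 2) = 16900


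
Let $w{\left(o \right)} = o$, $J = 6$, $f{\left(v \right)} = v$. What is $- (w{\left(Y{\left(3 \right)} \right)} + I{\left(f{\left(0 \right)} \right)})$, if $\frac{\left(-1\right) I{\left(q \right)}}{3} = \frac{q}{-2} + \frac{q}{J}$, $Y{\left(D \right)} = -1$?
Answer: $1$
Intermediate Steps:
$I{\left(q \right)} = q$ ($I{\left(q \right)} = - 3 \left(\frac{q}{-2} + \frac{q}{6}\right) = - 3 \left(q \left(- \frac{1}{2}\right) + q \frac{1}{6}\right) = - 3 \left(- \frac{q}{2} + \frac{q}{6}\right) = - 3 \left(- \frac{q}{3}\right) = q$)
$- (w{\left(Y{\left(3 \right)} \right)} + I{\left(f{\left(0 \right)} \right)}) = - (-1 + 0) = \left(-1\right) \left(-1\right) = 1$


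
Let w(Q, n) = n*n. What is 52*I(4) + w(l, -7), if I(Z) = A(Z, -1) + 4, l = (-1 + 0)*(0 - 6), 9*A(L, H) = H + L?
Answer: 823/3 ≈ 274.33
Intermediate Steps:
A(L, H) = H/9 + L/9 (A(L, H) = (H + L)/9 = H/9 + L/9)
l = 6 (l = -1*(-6) = 6)
I(Z) = 35/9 + Z/9 (I(Z) = ((⅑)*(-1) + Z/9) + 4 = (-⅑ + Z/9) + 4 = 35/9 + Z/9)
w(Q, n) = n²
52*I(4) + w(l, -7) = 52*(35/9 + (⅑)*4) + (-7)² = 52*(35/9 + 4/9) + 49 = 52*(13/3) + 49 = 676/3 + 49 = 823/3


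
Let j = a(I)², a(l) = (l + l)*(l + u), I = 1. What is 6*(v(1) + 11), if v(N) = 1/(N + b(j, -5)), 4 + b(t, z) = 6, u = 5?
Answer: 68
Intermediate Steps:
a(l) = 2*l*(5 + l) (a(l) = (l + l)*(l + 5) = (2*l)*(5 + l) = 2*l*(5 + l))
j = 144 (j = (2*1*(5 + 1))² = (2*1*6)² = 12² = 144)
b(t, z) = 2 (b(t, z) = -4 + 6 = 2)
v(N) = 1/(2 + N) (v(N) = 1/(N + 2) = 1/(2 + N))
6*(v(1) + 11) = 6*(1/(2 + 1) + 11) = 6*(1/3 + 11) = 6*(⅓ + 11) = 6*(34/3) = 68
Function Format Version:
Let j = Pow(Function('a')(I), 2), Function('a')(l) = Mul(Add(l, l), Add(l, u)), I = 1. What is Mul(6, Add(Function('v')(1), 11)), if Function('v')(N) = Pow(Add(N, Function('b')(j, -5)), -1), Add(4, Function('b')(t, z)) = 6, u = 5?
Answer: 68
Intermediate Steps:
Function('a')(l) = Mul(2, l, Add(5, l)) (Function('a')(l) = Mul(Add(l, l), Add(l, 5)) = Mul(Mul(2, l), Add(5, l)) = Mul(2, l, Add(5, l)))
j = 144 (j = Pow(Mul(2, 1, Add(5, 1)), 2) = Pow(Mul(2, 1, 6), 2) = Pow(12, 2) = 144)
Function('b')(t, z) = 2 (Function('b')(t, z) = Add(-4, 6) = 2)
Function('v')(N) = Pow(Add(2, N), -1) (Function('v')(N) = Pow(Add(N, 2), -1) = Pow(Add(2, N), -1))
Mul(6, Add(Function('v')(1), 11)) = Mul(6, Add(Pow(Add(2, 1), -1), 11)) = Mul(6, Add(Pow(3, -1), 11)) = Mul(6, Add(Rational(1, 3), 11)) = Mul(6, Rational(34, 3)) = 68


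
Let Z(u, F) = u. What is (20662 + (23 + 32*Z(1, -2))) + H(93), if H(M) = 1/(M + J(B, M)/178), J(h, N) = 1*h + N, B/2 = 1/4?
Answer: 689772871/33295 ≈ 20717.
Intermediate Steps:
B = ½ (B = 2/4 = 2*(¼) = ½ ≈ 0.50000)
J(h, N) = N + h (J(h, N) = h + N = N + h)
H(M) = 1/(1/356 + 179*M/178) (H(M) = 1/(M + (M + ½)/178) = 1/(M + (½ + M)*(1/178)) = 1/(M + (1/356 + M/178)) = 1/(1/356 + 179*M/178))
(20662 + (23 + 32*Z(1, -2))) + H(93) = (20662 + (23 + 32*1)) + 356/(1 + 358*93) = (20662 + (23 + 32)) + 356/(1 + 33294) = (20662 + 55) + 356/33295 = 20717 + 356*(1/33295) = 20717 + 356/33295 = 689772871/33295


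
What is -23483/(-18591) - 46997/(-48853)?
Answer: 2020936226/908226123 ≈ 2.2251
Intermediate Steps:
-23483/(-18591) - 46997/(-48853) = -23483*(-1/18591) - 46997*(-1/48853) = 23483/18591 + 46997/48853 = 2020936226/908226123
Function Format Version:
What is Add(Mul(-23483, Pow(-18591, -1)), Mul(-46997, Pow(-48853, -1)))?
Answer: Rational(2020936226, 908226123) ≈ 2.2251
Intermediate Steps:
Add(Mul(-23483, Pow(-18591, -1)), Mul(-46997, Pow(-48853, -1))) = Add(Mul(-23483, Rational(-1, 18591)), Mul(-46997, Rational(-1, 48853))) = Add(Rational(23483, 18591), Rational(46997, 48853)) = Rational(2020936226, 908226123)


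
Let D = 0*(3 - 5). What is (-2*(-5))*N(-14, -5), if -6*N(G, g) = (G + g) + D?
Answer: 95/3 ≈ 31.667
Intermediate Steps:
D = 0 (D = 0*(-2) = 0)
N(G, g) = -G/6 - g/6 (N(G, g) = -((G + g) + 0)/6 = -(G + g)/6 = -G/6 - g/6)
(-2*(-5))*N(-14, -5) = (-2*(-5))*(-⅙*(-14) - ⅙*(-5)) = 10*(7/3 + ⅚) = 10*(19/6) = 95/3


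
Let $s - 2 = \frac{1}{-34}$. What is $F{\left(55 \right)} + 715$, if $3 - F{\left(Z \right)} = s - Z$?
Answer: $\frac{26215}{34} \approx 771.03$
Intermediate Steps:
$s = \frac{67}{34}$ ($s = 2 + \frac{1}{-34} = 2 - \frac{1}{34} = \frac{67}{34} \approx 1.9706$)
$F{\left(Z \right)} = \frac{35}{34} + Z$ ($F{\left(Z \right)} = 3 - \left(\frac{67}{34} - Z\right) = 3 + \left(- \frac{67}{34} + Z\right) = \frac{35}{34} + Z$)
$F{\left(55 \right)} + 715 = \left(\frac{35}{34} + 55\right) + 715 = \frac{1905}{34} + 715 = \frac{26215}{34}$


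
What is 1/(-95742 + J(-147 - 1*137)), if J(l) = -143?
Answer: -1/95885 ≈ -1.0429e-5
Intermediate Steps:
1/(-95742 + J(-147 - 1*137)) = 1/(-95742 - 143) = 1/(-95885) = -1/95885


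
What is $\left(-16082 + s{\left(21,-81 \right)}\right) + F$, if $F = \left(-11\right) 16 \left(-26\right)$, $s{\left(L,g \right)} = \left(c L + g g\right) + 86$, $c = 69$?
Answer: $-3410$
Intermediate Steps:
$s{\left(L,g \right)} = 86 + g^{2} + 69 L$ ($s{\left(L,g \right)} = \left(69 L + g g\right) + 86 = \left(69 L + g^{2}\right) + 86 = \left(g^{2} + 69 L\right) + 86 = 86 + g^{2} + 69 L$)
$F = 4576$ ($F = \left(-176\right) \left(-26\right) = 4576$)
$\left(-16082 + s{\left(21,-81 \right)}\right) + F = \left(-16082 + \left(86 + \left(-81\right)^{2} + 69 \cdot 21\right)\right) + 4576 = \left(-16082 + \left(86 + 6561 + 1449\right)\right) + 4576 = \left(-16082 + 8096\right) + 4576 = -7986 + 4576 = -3410$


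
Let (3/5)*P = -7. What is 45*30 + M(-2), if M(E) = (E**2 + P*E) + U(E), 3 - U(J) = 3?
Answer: 4132/3 ≈ 1377.3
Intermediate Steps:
P = -35/3 (P = (5/3)*(-7) = -35/3 ≈ -11.667)
U(J) = 0 (U(J) = 3 - 1*3 = 3 - 3 = 0)
M(E) = E**2 - 35*E/3 (M(E) = (E**2 - 35*E/3) + 0 = E**2 - 35*E/3)
45*30 + M(-2) = 45*30 + (1/3)*(-2)*(-35 + 3*(-2)) = 1350 + (1/3)*(-2)*(-35 - 6) = 1350 + (1/3)*(-2)*(-41) = 1350 + 82/3 = 4132/3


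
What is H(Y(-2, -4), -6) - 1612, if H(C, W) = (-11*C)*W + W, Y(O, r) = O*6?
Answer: -2410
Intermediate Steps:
Y(O, r) = 6*O
H(C, W) = W - 11*C*W (H(C, W) = -11*C*W + W = W - 11*C*W)
H(Y(-2, -4), -6) - 1612 = -6*(1 - 66*(-2)) - 1612 = -6*(1 - 11*(-12)) - 1612 = -6*(1 + 132) - 1612 = -6*133 - 1612 = -798 - 1612 = -2410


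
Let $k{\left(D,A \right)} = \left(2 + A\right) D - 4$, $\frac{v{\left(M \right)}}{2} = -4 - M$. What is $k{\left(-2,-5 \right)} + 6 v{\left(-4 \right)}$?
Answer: $2$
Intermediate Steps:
$v{\left(M \right)} = -8 - 2 M$ ($v{\left(M \right)} = 2 \left(-4 - M\right) = -8 - 2 M$)
$k{\left(D,A \right)} = -4 + D \left(2 + A\right)$ ($k{\left(D,A \right)} = D \left(2 + A\right) - 4 = -4 + D \left(2 + A\right)$)
$k{\left(-2,-5 \right)} + 6 v{\left(-4 \right)} = \left(-4 + 2 \left(-2\right) - -10\right) + 6 \left(-8 - -8\right) = \left(-4 - 4 + 10\right) + 6 \left(-8 + 8\right) = 2 + 6 \cdot 0 = 2 + 0 = 2$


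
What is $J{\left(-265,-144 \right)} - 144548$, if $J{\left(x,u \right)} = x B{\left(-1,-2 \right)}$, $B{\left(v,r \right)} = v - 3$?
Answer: $-143488$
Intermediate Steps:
$B{\left(v,r \right)} = -3 + v$ ($B{\left(v,r \right)} = v - 3 = -3 + v$)
$J{\left(x,u \right)} = - 4 x$ ($J{\left(x,u \right)} = x \left(-3 - 1\right) = x \left(-4\right) = - 4 x$)
$J{\left(-265,-144 \right)} - 144548 = \left(-4\right) \left(-265\right) - 144548 = 1060 - 144548 = -143488$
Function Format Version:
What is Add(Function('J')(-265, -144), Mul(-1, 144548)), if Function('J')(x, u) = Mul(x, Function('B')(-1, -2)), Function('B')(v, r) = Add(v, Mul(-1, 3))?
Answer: -143488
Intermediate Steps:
Function('B')(v, r) = Add(-3, v) (Function('B')(v, r) = Add(v, -3) = Add(-3, v))
Function('J')(x, u) = Mul(-4, x) (Function('J')(x, u) = Mul(x, Add(-3, -1)) = Mul(x, -4) = Mul(-4, x))
Add(Function('J')(-265, -144), Mul(-1, 144548)) = Add(Mul(-4, -265), Mul(-1, 144548)) = Add(1060, -144548) = -143488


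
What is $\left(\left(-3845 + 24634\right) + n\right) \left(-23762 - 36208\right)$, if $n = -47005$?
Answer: $1572173520$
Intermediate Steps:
$\left(\left(-3845 + 24634\right) + n\right) \left(-23762 - 36208\right) = \left(\left(-3845 + 24634\right) - 47005\right) \left(-23762 - 36208\right) = \left(20789 - 47005\right) \left(-59970\right) = \left(-26216\right) \left(-59970\right) = 1572173520$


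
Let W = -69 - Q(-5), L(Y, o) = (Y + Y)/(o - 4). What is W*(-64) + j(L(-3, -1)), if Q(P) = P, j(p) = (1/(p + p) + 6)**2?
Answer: 595753/144 ≈ 4137.2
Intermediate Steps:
L(Y, o) = 2*Y/(-4 + o) (L(Y, o) = (2*Y)/(-4 + o) = 2*Y/(-4 + o))
j(p) = (6 + 1/(2*p))**2 (j(p) = (1/(2*p) + 6)**2 = (6 + 1/(2*p))**2)
W = -64 (W = -69 - 1*(-5) = -69 + 5 = -64)
W*(-64) + j(L(-3, -1)) = -64*(-64) + (1 + 12*(2*(-3)/(-4 - 1)))**2/(4*(2*(-3)/(-4 - 1))**2) = 4096 + (1 + 12*(2*(-3)/(-5)))**2/(4*(2*(-3)/(-5))**2) = 4096 + (1 + 12*(2*(-3)*(-1/5)))**2/(4*(2*(-3)*(-1/5))**2) = 4096 + (1 + 12*(6/5))**2/(4*(6/5)**2) = 4096 + (1/4)*(25/36)*(1 + 72/5)**2 = 4096 + (1/4)*(25/36)*(77/5)**2 = 4096 + (1/4)*(25/36)*(5929/25) = 4096 + 5929/144 = 595753/144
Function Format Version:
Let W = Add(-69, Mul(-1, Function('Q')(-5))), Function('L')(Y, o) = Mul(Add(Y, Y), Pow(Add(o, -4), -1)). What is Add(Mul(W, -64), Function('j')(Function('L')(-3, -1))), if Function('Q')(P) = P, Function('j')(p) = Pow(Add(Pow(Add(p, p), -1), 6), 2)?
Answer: Rational(595753, 144) ≈ 4137.2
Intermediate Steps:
Function('L')(Y, o) = Mul(2, Y, Pow(Add(-4, o), -1)) (Function('L')(Y, o) = Mul(Mul(2, Y), Pow(Add(-4, o), -1)) = Mul(2, Y, Pow(Add(-4, o), -1)))
Function('j')(p) = Pow(Add(6, Mul(Rational(1, 2), Pow(p, -1))), 2) (Function('j')(p) = Pow(Add(Pow(Mul(2, p), -1), 6), 2) = Pow(Add(Mul(Rational(1, 2), Pow(p, -1)), 6), 2) = Pow(Add(6, Mul(Rational(1, 2), Pow(p, -1))), 2))
W = -64 (W = Add(-69, Mul(-1, -5)) = Add(-69, 5) = -64)
Add(Mul(W, -64), Function('j')(Function('L')(-3, -1))) = Add(Mul(-64, -64), Mul(Rational(1, 4), Pow(Mul(2, -3, Pow(Add(-4, -1), -1)), -2), Pow(Add(1, Mul(12, Mul(2, -3, Pow(Add(-4, -1), -1)))), 2))) = Add(4096, Mul(Rational(1, 4), Pow(Mul(2, -3, Pow(-5, -1)), -2), Pow(Add(1, Mul(12, Mul(2, -3, Pow(-5, -1)))), 2))) = Add(4096, Mul(Rational(1, 4), Pow(Mul(2, -3, Rational(-1, 5)), -2), Pow(Add(1, Mul(12, Mul(2, -3, Rational(-1, 5)))), 2))) = Add(4096, Mul(Rational(1, 4), Pow(Rational(6, 5), -2), Pow(Add(1, Mul(12, Rational(6, 5))), 2))) = Add(4096, Mul(Rational(1, 4), Rational(25, 36), Pow(Add(1, Rational(72, 5)), 2))) = Add(4096, Mul(Rational(1, 4), Rational(25, 36), Pow(Rational(77, 5), 2))) = Add(4096, Mul(Rational(1, 4), Rational(25, 36), Rational(5929, 25))) = Add(4096, Rational(5929, 144)) = Rational(595753, 144)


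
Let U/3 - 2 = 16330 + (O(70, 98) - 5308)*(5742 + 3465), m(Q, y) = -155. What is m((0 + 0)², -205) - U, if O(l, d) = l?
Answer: 144629647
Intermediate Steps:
U = -144629802 (U = 6 + 3*(16330 + (70 - 5308)*(5742 + 3465)) = 6 + 3*(16330 - 5238*9207) = 6 + 3*(16330 - 48226266) = 6 + 3*(-48209936) = 6 - 144629808 = -144629802)
m((0 + 0)², -205) - U = -155 - 1*(-144629802) = -155 + 144629802 = 144629647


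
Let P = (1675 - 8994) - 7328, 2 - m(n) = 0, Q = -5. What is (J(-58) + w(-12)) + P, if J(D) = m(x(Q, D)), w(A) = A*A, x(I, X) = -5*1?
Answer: -14501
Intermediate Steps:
x(I, X) = -5
w(A) = A²
m(n) = 2 (m(n) = 2 - 1*0 = 2 + 0 = 2)
J(D) = 2
P = -14647 (P = -7319 - 7328 = -14647)
(J(-58) + w(-12)) + P = (2 + (-12)²) - 14647 = (2 + 144) - 14647 = 146 - 14647 = -14501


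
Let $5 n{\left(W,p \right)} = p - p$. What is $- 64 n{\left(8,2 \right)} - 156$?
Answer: $-156$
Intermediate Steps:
$n{\left(W,p \right)} = 0$ ($n{\left(W,p \right)} = \frac{p - p}{5} = \frac{1}{5} \cdot 0 = 0$)
$- 64 n{\left(8,2 \right)} - 156 = \left(-64\right) 0 - 156 = 0 - 156 = -156$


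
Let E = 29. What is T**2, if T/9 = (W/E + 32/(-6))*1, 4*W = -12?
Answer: 2013561/841 ≈ 2394.2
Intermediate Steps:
W = -3 (W = (1/4)*(-12) = -3)
T = -1419/29 (T = 9*((-3/29 + 32/(-6))*1) = 9*((-3*1/29 + 32*(-1/6))*1) = 9*((-3/29 - 16/3)*1) = 9*(-473/87*1) = 9*(-473/87) = -1419/29 ≈ -48.931)
T**2 = (-1419/29)**2 = 2013561/841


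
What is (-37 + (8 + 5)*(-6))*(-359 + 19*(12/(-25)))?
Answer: 211669/5 ≈ 42334.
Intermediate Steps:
(-37 + (8 + 5)*(-6))*(-359 + 19*(12/(-25))) = (-37 + 13*(-6))*(-359 + 19*(12*(-1/25))) = (-37 - 78)*(-359 + 19*(-12/25)) = -115*(-359 - 228/25) = -115*(-9203/25) = 211669/5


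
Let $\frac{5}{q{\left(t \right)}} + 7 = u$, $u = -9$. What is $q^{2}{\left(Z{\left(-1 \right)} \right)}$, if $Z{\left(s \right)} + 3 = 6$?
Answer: $\frac{25}{256} \approx 0.097656$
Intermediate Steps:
$Z{\left(s \right)} = 3$ ($Z{\left(s \right)} = -3 + 6 = 3$)
$q{\left(t \right)} = - \frac{5}{16}$ ($q{\left(t \right)} = \frac{5}{-7 - 9} = \frac{5}{-16} = 5 \left(- \frac{1}{16}\right) = - \frac{5}{16}$)
$q^{2}{\left(Z{\left(-1 \right)} \right)} = \left(- \frac{5}{16}\right)^{2} = \frac{25}{256}$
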